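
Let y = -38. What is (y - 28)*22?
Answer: -1452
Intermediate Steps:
(y - 28)*22 = (-38 - 28)*22 = -66*22 = -1452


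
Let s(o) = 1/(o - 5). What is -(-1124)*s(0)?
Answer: -1124/5 ≈ -224.80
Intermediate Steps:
s(o) = 1/(-5 + o)
-(-1124)*s(0) = -(-1124)/(-5 + 0) = -(-1124)/(-5) = -(-1124)*(-1)/5 = -1124*⅕ = -1124/5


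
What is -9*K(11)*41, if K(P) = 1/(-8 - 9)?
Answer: 369/17 ≈ 21.706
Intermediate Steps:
K(P) = -1/17 (K(P) = 1/(-17) = -1/17)
-9*K(11)*41 = -9*(-1/17)*41 = (9/17)*41 = 369/17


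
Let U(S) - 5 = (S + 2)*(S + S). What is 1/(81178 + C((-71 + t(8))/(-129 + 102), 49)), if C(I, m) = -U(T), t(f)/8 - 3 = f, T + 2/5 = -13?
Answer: 25/2021687 ≈ 1.2366e-5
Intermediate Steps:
T = -67/5 (T = -2/5 - 13 = -67/5 ≈ -13.400)
t(f) = 24 + 8*f
U(S) = 5 + 2*S*(2 + S) (U(S) = 5 + (S + 2)*(S + S) = 5 + (2 + S)*(2*S) = 5 + 2*S*(2 + S))
C(I, m) = -7763/25 (C(I, m) = -(5 + 2*(-67/5)**2 + 4*(-67/5)) = -(5 + 2*(4489/25) - 268/5) = -(5 + 8978/25 - 268/5) = -1*7763/25 = -7763/25)
1/(81178 + C((-71 + t(8))/(-129 + 102), 49)) = 1/(81178 - 7763/25) = 1/(2021687/25) = 25/2021687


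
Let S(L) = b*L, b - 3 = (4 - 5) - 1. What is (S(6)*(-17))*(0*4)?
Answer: 0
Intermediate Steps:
b = 1 (b = 3 + ((4 - 5) - 1) = 3 + (-1 - 1) = 3 - 2 = 1)
S(L) = L (S(L) = 1*L = L)
(S(6)*(-17))*(0*4) = (6*(-17))*(0*4) = -102*0 = 0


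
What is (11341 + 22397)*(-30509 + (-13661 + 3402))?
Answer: -1375430784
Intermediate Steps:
(11341 + 22397)*(-30509 + (-13661 + 3402)) = 33738*(-30509 - 10259) = 33738*(-40768) = -1375430784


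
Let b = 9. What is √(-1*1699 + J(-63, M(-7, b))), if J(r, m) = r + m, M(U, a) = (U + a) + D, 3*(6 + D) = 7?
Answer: I*√15873/3 ≈ 41.996*I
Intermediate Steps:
D = -11/3 (D = -6 + (⅓)*7 = -6 + 7/3 = -11/3 ≈ -3.6667)
M(U, a) = -11/3 + U + a (M(U, a) = (U + a) - 11/3 = -11/3 + U + a)
J(r, m) = m + r
√(-1*1699 + J(-63, M(-7, b))) = √(-1*1699 + ((-11/3 - 7 + 9) - 63)) = √(-1699 + (-5/3 - 63)) = √(-1699 - 194/3) = √(-5291/3) = I*√15873/3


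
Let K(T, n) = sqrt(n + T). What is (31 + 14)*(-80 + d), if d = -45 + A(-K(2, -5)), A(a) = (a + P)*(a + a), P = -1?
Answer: -5895 + 90*I*sqrt(3) ≈ -5895.0 + 155.88*I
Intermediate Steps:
K(T, n) = sqrt(T + n)
A(a) = 2*a*(-1 + a) (A(a) = (a - 1)*(a + a) = (-1 + a)*(2*a) = 2*a*(-1 + a))
d = -45 - 2*I*sqrt(3)*(-1 - I*sqrt(3)) (d = -45 + 2*(-sqrt(2 - 5))*(-1 - sqrt(2 - 5)) = -45 + 2*(-sqrt(-3))*(-1 - sqrt(-3)) = -45 + 2*(-I*sqrt(3))*(-1 - I*sqrt(3)) = -45 - 2*I*sqrt(3)*(-1 - I*sqrt(3)) ≈ -51.0 + 3.4641*I)
(31 + 14)*(-80 + d) = (31 + 14)*(-80 + (-51 + 2*I*sqrt(3))) = 45*(-131 + 2*I*sqrt(3)) = -5895 + 90*I*sqrt(3)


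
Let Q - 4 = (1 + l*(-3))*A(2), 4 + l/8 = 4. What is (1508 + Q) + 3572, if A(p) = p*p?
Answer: 5088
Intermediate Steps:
l = 0 (l = -32 + 8*4 = -32 + 32 = 0)
A(p) = p**2
Q = 8 (Q = 4 + (1 + 0*(-3))*2**2 = 4 + (1 + 0)*4 = 4 + 1*4 = 4 + 4 = 8)
(1508 + Q) + 3572 = (1508 + 8) + 3572 = 1516 + 3572 = 5088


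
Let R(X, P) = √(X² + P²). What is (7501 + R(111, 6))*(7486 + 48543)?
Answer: 420273529 + 168087*√1373 ≈ 4.2650e+8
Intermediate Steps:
R(X, P) = √(P² + X²)
(7501 + R(111, 6))*(7486 + 48543) = (7501 + √(6² + 111²))*(7486 + 48543) = (7501 + √(36 + 12321))*56029 = (7501 + √12357)*56029 = (7501 + 3*√1373)*56029 = 420273529 + 168087*√1373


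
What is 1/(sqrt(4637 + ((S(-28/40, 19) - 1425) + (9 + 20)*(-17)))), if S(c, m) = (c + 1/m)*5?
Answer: sqrt(3921562)/103199 ≈ 0.019189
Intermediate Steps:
S(c, m) = 5*c + 5/m
1/(sqrt(4637 + ((S(-28/40, 19) - 1425) + (9 + 20)*(-17)))) = 1/(sqrt(4637 + (((5*(-28/40) + 5/19) - 1425) + (9 + 20)*(-17)))) = 1/(sqrt(4637 + (((5*(-28*1/40) + 5*(1/19)) - 1425) + 29*(-17)))) = 1/(sqrt(4637 + (((5*(-7/10) + 5/19) - 1425) - 493))) = 1/(sqrt(4637 + (((-7/2 + 5/19) - 1425) - 493))) = 1/(sqrt(4637 + ((-123/38 - 1425) - 493))) = 1/(sqrt(4637 + (-54273/38 - 493))) = 1/(sqrt(4637 - 73007/38)) = 1/(sqrt(103199/38)) = 1/(sqrt(3921562)/38) = sqrt(3921562)/103199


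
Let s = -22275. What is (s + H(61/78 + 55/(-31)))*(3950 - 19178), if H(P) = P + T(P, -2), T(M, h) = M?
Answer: 136711268424/403 ≈ 3.3923e+8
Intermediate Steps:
H(P) = 2*P (H(P) = P + P = 2*P)
(s + H(61/78 + 55/(-31)))*(3950 - 19178) = (-22275 + 2*(61/78 + 55/(-31)))*(3950 - 19178) = (-22275 + 2*(61*(1/78) + 55*(-1/31)))*(-15228) = (-22275 + 2*(61/78 - 55/31))*(-15228) = (-22275 + 2*(-2399/2418))*(-15228) = (-22275 - 2399/1209)*(-15228) = -26932874/1209*(-15228) = 136711268424/403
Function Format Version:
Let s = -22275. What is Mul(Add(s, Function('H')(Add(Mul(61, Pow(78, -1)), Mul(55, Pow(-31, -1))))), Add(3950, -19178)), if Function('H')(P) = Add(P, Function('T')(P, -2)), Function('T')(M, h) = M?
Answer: Rational(136711268424, 403) ≈ 3.3923e+8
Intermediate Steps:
Function('H')(P) = Mul(2, P) (Function('H')(P) = Add(P, P) = Mul(2, P))
Mul(Add(s, Function('H')(Add(Mul(61, Pow(78, -1)), Mul(55, Pow(-31, -1))))), Add(3950, -19178)) = Mul(Add(-22275, Mul(2, Add(Mul(61, Pow(78, -1)), Mul(55, Pow(-31, -1))))), Add(3950, -19178)) = Mul(Add(-22275, Mul(2, Add(Mul(61, Rational(1, 78)), Mul(55, Rational(-1, 31))))), -15228) = Mul(Add(-22275, Mul(2, Add(Rational(61, 78), Rational(-55, 31)))), -15228) = Mul(Add(-22275, Mul(2, Rational(-2399, 2418))), -15228) = Mul(Add(-22275, Rational(-2399, 1209)), -15228) = Mul(Rational(-26932874, 1209), -15228) = Rational(136711268424, 403)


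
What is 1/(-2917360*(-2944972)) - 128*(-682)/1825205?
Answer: 30000295303719421/627253127172974144 ≈ 0.047828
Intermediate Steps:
1/(-2917360*(-2944972)) - 128*(-682)/1825205 = -1/2917360*(-1/2944972) + 87296*(1/1825205) = 1/8591543513920 + 87296/1825205 = 30000295303719421/627253127172974144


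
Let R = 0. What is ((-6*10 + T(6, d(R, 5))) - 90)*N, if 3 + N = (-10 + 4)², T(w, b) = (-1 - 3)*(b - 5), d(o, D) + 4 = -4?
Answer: -3234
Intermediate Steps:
d(o, D) = -8 (d(o, D) = -4 - 4 = -8)
T(w, b) = 20 - 4*b (T(w, b) = -4*(-5 + b) = 20 - 4*b)
N = 33 (N = -3 + (-10 + 4)² = -3 + (-6)² = -3 + 36 = 33)
((-6*10 + T(6, d(R, 5))) - 90)*N = ((-6*10 + (20 - 4*(-8))) - 90)*33 = ((-60 + (20 + 32)) - 90)*33 = ((-60 + 52) - 90)*33 = (-8 - 90)*33 = -98*33 = -3234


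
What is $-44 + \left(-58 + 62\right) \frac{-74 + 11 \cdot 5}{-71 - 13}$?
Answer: $- \frac{905}{21} \approx -43.095$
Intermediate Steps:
$-44 + \left(-58 + 62\right) \frac{-74 + 11 \cdot 5}{-71 - 13} = -44 + 4 \frac{-74 + 55}{-84} = -44 + 4 \left(\left(-19\right) \left(- \frac{1}{84}\right)\right) = -44 + 4 \cdot \frac{19}{84} = -44 + \frac{19}{21} = - \frac{905}{21}$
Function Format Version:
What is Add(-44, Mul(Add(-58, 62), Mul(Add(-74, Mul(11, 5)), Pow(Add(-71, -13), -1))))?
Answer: Rational(-905, 21) ≈ -43.095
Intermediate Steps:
Add(-44, Mul(Add(-58, 62), Mul(Add(-74, Mul(11, 5)), Pow(Add(-71, -13), -1)))) = Add(-44, Mul(4, Mul(Add(-74, 55), Pow(-84, -1)))) = Add(-44, Mul(4, Mul(-19, Rational(-1, 84)))) = Add(-44, Mul(4, Rational(19, 84))) = Add(-44, Rational(19, 21)) = Rational(-905, 21)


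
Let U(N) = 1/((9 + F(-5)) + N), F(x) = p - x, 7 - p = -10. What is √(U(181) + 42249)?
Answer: √474709817/106 ≈ 205.55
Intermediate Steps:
p = 17 (p = 7 - 1*(-10) = 7 + 10 = 17)
F(x) = 17 - x
U(N) = 1/(31 + N) (U(N) = 1/((9 + (17 - 1*(-5))) + N) = 1/((9 + (17 + 5)) + N) = 1/((9 + 22) + N) = 1/(31 + N))
√(U(181) + 42249) = √(1/(31 + 181) + 42249) = √(1/212 + 42249) = √(8956789/212) = √474709817/106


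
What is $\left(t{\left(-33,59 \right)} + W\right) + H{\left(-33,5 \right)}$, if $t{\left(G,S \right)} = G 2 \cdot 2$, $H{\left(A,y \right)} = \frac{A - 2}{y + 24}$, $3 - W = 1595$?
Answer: $- \frac{50031}{29} \approx -1725.2$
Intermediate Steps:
$W = -1592$ ($W = 3 - 1595 = -1592$)
$H{\left(A,y \right)} = \frac{-2 + A}{24 + y}$
$t{\left(G,S \right)} = 4 G$ ($t{\left(G,S \right)} = 2 G 2 = 4 G$)
$\left(t{\left(-33,59 \right)} + W\right) + H{\left(-33,5 \right)} = \left(4 \left(-33\right) - 1592\right) + \frac{-2 - 33}{24 + 5} = \left(-132 - 1592\right) + \frac{1}{29} \left(-35\right) = -1724 + \frac{1}{29} \left(-35\right) = -1724 - \frac{35}{29} = - \frac{50031}{29}$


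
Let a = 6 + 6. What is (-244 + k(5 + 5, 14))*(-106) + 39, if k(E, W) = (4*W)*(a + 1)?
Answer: -51265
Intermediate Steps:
a = 12
k(E, W) = 52*W (k(E, W) = (4*W)*(12 + 1) = (4*W)*13 = 52*W)
(-244 + k(5 + 5, 14))*(-106) + 39 = (-244 + 52*14)*(-106) + 39 = (-244 + 728)*(-106) + 39 = 484*(-106) + 39 = -51304 + 39 = -51265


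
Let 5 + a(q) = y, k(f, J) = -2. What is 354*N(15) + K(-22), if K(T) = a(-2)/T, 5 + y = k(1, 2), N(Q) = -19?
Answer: -73980/11 ≈ -6725.5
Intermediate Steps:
y = -7 (y = -5 - 2 = -7)
a(q) = -12 (a(q) = -5 - 7 = -12)
K(T) = -12/T
354*N(15) + K(-22) = 354*(-19) - 12/(-22) = -6726 - 12*(-1/22) = -6726 + 6/11 = -73980/11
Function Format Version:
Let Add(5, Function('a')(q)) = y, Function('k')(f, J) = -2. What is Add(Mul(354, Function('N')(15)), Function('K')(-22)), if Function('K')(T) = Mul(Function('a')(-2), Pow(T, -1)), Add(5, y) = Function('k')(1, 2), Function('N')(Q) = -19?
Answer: Rational(-73980, 11) ≈ -6725.5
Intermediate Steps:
y = -7 (y = Add(-5, -2) = -7)
Function('a')(q) = -12 (Function('a')(q) = Add(-5, -7) = -12)
Function('K')(T) = Mul(-12, Pow(T, -1))
Add(Mul(354, Function('N')(15)), Function('K')(-22)) = Add(Mul(354, -19), Mul(-12, Pow(-22, -1))) = Add(-6726, Mul(-12, Rational(-1, 22))) = Add(-6726, Rational(6, 11)) = Rational(-73980, 11)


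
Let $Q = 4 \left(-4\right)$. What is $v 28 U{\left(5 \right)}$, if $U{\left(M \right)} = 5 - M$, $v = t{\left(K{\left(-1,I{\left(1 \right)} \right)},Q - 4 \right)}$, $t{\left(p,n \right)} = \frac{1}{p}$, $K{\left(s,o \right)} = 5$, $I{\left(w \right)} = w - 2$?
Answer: $0$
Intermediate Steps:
$I{\left(w \right)} = -2 + w$
$Q = -16$
$v = \frac{1}{5} \approx 0.2$
$v 28 U{\left(5 \right)} = \frac{1}{5} \cdot 28 \left(5 - 5\right) = \frac{28 \left(5 - 5\right)}{5} = \frac{28}{5} \cdot 0 = 0$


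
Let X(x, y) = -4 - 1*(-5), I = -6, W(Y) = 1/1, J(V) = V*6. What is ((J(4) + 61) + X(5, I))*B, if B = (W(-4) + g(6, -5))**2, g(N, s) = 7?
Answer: 5504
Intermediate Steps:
J(V) = 6*V
W(Y) = 1
X(x, y) = 1 (X(x, y) = -4 + 5 = 1)
B = 64 (B = (1 + 7)**2 = 8**2 = 64)
((J(4) + 61) + X(5, I))*B = ((6*4 + 61) + 1)*64 = ((24 + 61) + 1)*64 = (85 + 1)*64 = 86*64 = 5504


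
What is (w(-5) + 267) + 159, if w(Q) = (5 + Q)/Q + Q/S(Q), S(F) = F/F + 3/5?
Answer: 3383/8 ≈ 422.88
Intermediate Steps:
S(F) = 8/5 (S(F) = 1 + 3*(⅕) = 1 + ⅗ = 8/5)
w(Q) = 5*Q/8 + (5 + Q)/Q (w(Q) = (5 + Q)/Q + Q/(8/5) = (5 + Q)/Q + Q*(5/8) = (5 + Q)/Q + 5*Q/8 = 5*Q/8 + (5 + Q)/Q)
(w(-5) + 267) + 159 = ((1 + 5/(-5) + (5/8)*(-5)) + 267) + 159 = ((1 + 5*(-⅕) - 25/8) + 267) + 159 = ((1 - 1 - 25/8) + 267) + 159 = (-25/8 + 267) + 159 = 2111/8 + 159 = 3383/8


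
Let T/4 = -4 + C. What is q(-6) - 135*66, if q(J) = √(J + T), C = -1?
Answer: -8910 + I*√26 ≈ -8910.0 + 5.099*I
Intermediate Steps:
T = -20 (T = 4*(-4 - 1) = 4*(-5) = -20)
q(J) = √(-20 + J) (q(J) = √(J - 20) = √(-20 + J))
q(-6) - 135*66 = √(-20 - 6) - 135*66 = √(-26) - 8910 = I*√26 - 8910 = -8910 + I*√26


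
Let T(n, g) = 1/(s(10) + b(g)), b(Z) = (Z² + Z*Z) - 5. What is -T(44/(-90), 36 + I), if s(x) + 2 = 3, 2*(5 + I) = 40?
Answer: -1/5198 ≈ -0.00019238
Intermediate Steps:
I = 15 (I = -5 + (½)*40 = -5 + 20 = 15)
b(Z) = -5 + 2*Z² (b(Z) = (Z² + Z²) - 5 = 2*Z² - 5 = -5 + 2*Z²)
s(x) = 1 (s(x) = -2 + 3 = 1)
T(n, g) = 1/(-4 + 2*g²) (T(n, g) = 1/(1 + (-5 + 2*g²)) = 1/(-4 + 2*g²))
-T(44/(-90), 36 + I) = -1/(2*(-2 + (36 + 15)²)) = -1/(2*(-2 + 51²)) = -1/(2*(-2 + 2601)) = -1/(2*2599) = -1*1/5198 = -1/5198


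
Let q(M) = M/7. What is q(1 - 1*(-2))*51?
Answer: 153/7 ≈ 21.857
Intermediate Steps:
q(M) = M/7 (q(M) = M*(⅐) = M/7)
q(1 - 1*(-2))*51 = ((1 - 1*(-2))/7)*51 = ((1 + 2)/7)*51 = ((⅐)*3)*51 = (3/7)*51 = 153/7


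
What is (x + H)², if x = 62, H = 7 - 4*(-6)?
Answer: 8649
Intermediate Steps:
H = 31 (H = 7 + 24 = 31)
(x + H)² = (62 + 31)² = 93² = 8649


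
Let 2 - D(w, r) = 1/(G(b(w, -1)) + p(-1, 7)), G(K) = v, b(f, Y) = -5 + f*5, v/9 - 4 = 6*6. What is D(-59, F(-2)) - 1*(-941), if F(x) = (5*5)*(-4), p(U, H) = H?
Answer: 346080/367 ≈ 943.00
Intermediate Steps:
v = 360 (v = 36 + 9*(6*6) = 36 + 9*36 = 36 + 324 = 360)
b(f, Y) = -5 + 5*f
G(K) = 360
F(x) = -100 (F(x) = 25*(-4) = -100)
D(w, r) = 733/367 (D(w, r) = 2 - 1/(360 + 7) = 2 - 1/367 = 733/367)
D(-59, F(-2)) - 1*(-941) = 733/367 - 1*(-941) = 733/367 + 941 = 346080/367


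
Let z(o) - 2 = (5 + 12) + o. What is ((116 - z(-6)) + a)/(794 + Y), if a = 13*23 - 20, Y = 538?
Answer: 191/666 ≈ 0.28679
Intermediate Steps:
z(o) = 19 + o (z(o) = 2 + ((5 + 12) + o) = 2 + (17 + o) = 19 + o)
a = 279 (a = 299 - 20 = 279)
((116 - z(-6)) + a)/(794 + Y) = ((116 - (19 - 6)) + 279)/(794 + 538) = ((116 - 1*13) + 279)/1332 = ((116 - 13) + 279)*(1/1332) = (103 + 279)*(1/1332) = 382*(1/1332) = 191/666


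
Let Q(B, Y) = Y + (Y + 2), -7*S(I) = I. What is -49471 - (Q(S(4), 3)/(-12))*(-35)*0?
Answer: -49471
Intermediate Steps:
S(I) = -I/7
Q(B, Y) = 2 + 2*Y (Q(B, Y) = Y + (2 + Y) = 2 + 2*Y)
-49471 - (Q(S(4), 3)/(-12))*(-35)*0 = -49471 - ((2 + 2*3)/(-12))*(-35)*0 = -49471 - ((2 + 6)*(-1/12))*(-35)*0 = -49471 - (8*(-1/12))*(-35)*0 = -49471 - (-⅔*(-35))*0 = -49471 - 70*0/3 = -49471 - 1*0 = -49471 + 0 = -49471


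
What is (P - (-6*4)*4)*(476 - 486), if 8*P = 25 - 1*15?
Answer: -1945/2 ≈ -972.50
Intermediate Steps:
P = 5/4 (P = (25 - 1*15)/8 = (25 - 15)/8 = (⅛)*10 = 5/4 ≈ 1.2500)
(P - (-6*4)*4)*(476 - 486) = (5/4 - (-6*4)*4)*(476 - 486) = (5/4 - (-24)*4)*(-10) = (5/4 - 1*(-96))*(-10) = (5/4 + 96)*(-10) = (389/4)*(-10) = -1945/2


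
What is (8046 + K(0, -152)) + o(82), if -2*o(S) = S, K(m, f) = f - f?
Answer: 8005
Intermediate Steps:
K(m, f) = 0
o(S) = -S/2
(8046 + K(0, -152)) + o(82) = (8046 + 0) - ½*82 = 8046 - 41 = 8005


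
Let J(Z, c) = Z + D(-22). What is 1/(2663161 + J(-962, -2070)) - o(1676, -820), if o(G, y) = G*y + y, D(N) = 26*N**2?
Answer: 3678201094621/2674783 ≈ 1.3751e+6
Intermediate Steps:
o(G, y) = y + G*y
J(Z, c) = 12584 + Z (J(Z, c) = Z + 26*(-22)**2 = Z + 26*484 = Z + 12584 = 12584 + Z)
1/(2663161 + J(-962, -2070)) - o(1676, -820) = 1/(2663161 + (12584 - 962)) - (-820)*(1 + 1676) = 1/(2663161 + 11622) - (-820)*1677 = 1/2674783 - 1*(-1375140) = 1/2674783 + 1375140 = 3678201094621/2674783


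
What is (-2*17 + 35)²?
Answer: 1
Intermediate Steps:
(-2*17 + 35)² = (-34 + 35)² = 1² = 1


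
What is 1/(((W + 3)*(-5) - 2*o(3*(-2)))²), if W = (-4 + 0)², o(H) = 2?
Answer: 1/9801 ≈ 0.00010203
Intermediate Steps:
W = 16 (W = (-4)² = 16)
1/(((W + 3)*(-5) - 2*o(3*(-2)))²) = 1/(((16 + 3)*(-5) - 2*2)²) = 1/((19*(-5) - 4)²) = 1/((-95 - 4)²) = 1/((-99)²) = 1/9801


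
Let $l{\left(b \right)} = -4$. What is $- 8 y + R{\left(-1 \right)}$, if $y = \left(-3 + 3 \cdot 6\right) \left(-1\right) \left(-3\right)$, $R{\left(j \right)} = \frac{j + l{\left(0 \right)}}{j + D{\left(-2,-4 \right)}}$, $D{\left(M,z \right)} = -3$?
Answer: $- \frac{1435}{4} \approx -358.75$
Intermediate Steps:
$R{\left(j \right)} = \frac{-4 + j}{-3 + j}$ ($R{\left(j \right)} = \frac{j - 4}{j - 3} = \frac{-4 + j}{-3 + j}$)
$y = 45$ ($y = \left(-3 + 18\right) \left(-1\right) \left(-3\right) = 15 \left(-1\right) \left(-3\right) = \left(-15\right) \left(-3\right) = 45$)
$- 8 y + R{\left(-1 \right)} = \left(-8\right) 45 + \frac{-4 - 1}{-3 - 1} = -360 + \frac{1}{-4} \left(-5\right) = -360 - - \frac{5}{4} = -360 + \frac{5}{4} = - \frac{1435}{4}$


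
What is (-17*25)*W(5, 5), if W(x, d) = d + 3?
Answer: -3400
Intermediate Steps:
W(x, d) = 3 + d
(-17*25)*W(5, 5) = (-17*25)*(3 + 5) = -425*8 = -3400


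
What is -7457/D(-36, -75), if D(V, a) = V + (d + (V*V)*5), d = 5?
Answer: -7457/6449 ≈ -1.1563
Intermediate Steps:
D(V, a) = 5 + V + 5*V² (D(V, a) = V + (5 + (V*V)*5) = V + (5 + V²*5) = V + (5 + 5*V²) = 5 + V + 5*V²)
-7457/D(-36, -75) = -7457/(5 - 36 + 5*(-36)²) = -7457/(5 - 36 + 5*1296) = -7457/(5 - 36 + 6480) = -7457/6449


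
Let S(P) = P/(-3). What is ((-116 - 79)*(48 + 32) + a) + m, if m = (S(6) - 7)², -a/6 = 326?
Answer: -17475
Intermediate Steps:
a = -1956 (a = -6*326 = -1956)
S(P) = -P/3 (S(P) = P*(-⅓) = -P/3)
m = 81 (m = (-⅓*6 - 7)² = (-2 - 7)² = (-9)² = 81)
((-116 - 79)*(48 + 32) + a) + m = ((-116 - 79)*(48 + 32) - 1956) + 81 = (-195*80 - 1956) + 81 = (-15600 - 1956) + 81 = -17556 + 81 = -17475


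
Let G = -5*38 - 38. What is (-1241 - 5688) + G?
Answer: -7157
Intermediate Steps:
G = -228 (G = -190 - 38 = -228)
(-1241 - 5688) + G = (-1241 - 5688) - 228 = -6929 - 228 = -7157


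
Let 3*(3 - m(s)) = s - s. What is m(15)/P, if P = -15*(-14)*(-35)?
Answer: -1/2450 ≈ -0.00040816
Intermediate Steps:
m(s) = 3 (m(s) = 3 - (s - s)/3 = 3 - ⅓*0 = 3 + 0 = 3)
P = -7350 (P = 210*(-35) = -7350)
m(15)/P = 3/(-7350) = 3*(-1/7350) = -1/2450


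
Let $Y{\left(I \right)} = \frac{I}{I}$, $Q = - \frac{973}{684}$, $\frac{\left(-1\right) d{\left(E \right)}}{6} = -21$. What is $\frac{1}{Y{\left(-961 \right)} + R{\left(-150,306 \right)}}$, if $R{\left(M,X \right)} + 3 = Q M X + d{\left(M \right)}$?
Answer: $\frac{19}{1242931} \approx 1.5286 \cdot 10^{-5}$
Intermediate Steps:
$d{\left(E \right)} = 126$ ($d{\left(E \right)} = \left(-6\right) \left(-21\right) = 126$)
$Q = - \frac{973}{684}$ ($Q = \left(-973\right) \frac{1}{684} = - \frac{973}{684} \approx -1.4225$)
$R{\left(M,X \right)} = 123 - \frac{973 M X}{684}$ ($R{\left(M,X \right)} = -3 + \left(- \frac{973 M}{684} X + 126\right) = -3 - \left(-126 + \frac{973 M X}{684}\right) = 123 - \frac{973 M X}{684}$)
$Y{\left(I \right)} = 1$
$\frac{1}{Y{\left(-961 \right)} + R{\left(-150,306 \right)}} = \frac{1}{1 - \left(-123 - \frac{1240575}{19}\right)} = \frac{1}{1 + \left(123 + \frac{1240575}{19}\right)} = \frac{1}{1 + \frac{1242912}{19}} = \frac{1}{\frac{1242931}{19}} = \frac{19}{1242931}$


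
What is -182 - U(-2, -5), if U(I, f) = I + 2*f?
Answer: -170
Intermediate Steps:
-182 - U(-2, -5) = -182 - (-2 + 2*(-5)) = -182 - (-2 - 10) = -182 - 1*(-12) = -182 + 12 = -170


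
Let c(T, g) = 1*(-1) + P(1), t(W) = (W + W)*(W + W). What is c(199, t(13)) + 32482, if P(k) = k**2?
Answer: 32482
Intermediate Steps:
t(W) = 4*W**2 (t(W) = (2*W)*(2*W) = 4*W**2)
c(T, g) = 0 (c(T, g) = 1*(-1) + 1**2 = -1 + 1 = 0)
c(199, t(13)) + 32482 = 0 + 32482 = 32482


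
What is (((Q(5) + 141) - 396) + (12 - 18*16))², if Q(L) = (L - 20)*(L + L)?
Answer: 463761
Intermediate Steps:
Q(L) = 2*L*(-20 + L) (Q(L) = (-20 + L)*(2*L) = 2*L*(-20 + L))
(((Q(5) + 141) - 396) + (12 - 18*16))² = (((2*5*(-20 + 5) + 141) - 396) + (12 - 18*16))² = (((2*5*(-15) + 141) - 396) + (12 - 288))² = (((-150 + 141) - 396) - 276)² = ((-9 - 396) - 276)² = (-405 - 276)² = (-681)² = 463761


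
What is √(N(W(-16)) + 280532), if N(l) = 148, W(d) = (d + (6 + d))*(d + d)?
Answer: 2*√70170 ≈ 529.79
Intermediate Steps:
W(d) = 2*d*(6 + 2*d) (W(d) = (6 + 2*d)*(2*d) = 2*d*(6 + 2*d))
√(N(W(-16)) + 280532) = √(148 + 280532) = √280680 = 2*√70170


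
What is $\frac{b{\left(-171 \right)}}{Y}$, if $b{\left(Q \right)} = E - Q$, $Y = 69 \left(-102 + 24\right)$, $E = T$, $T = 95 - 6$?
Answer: $- \frac{10}{207} \approx -0.048309$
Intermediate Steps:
$T = 89$ ($T = 95 - 6 = 89$)
$E = 89$
$Y = -5382$ ($Y = 69 \left(-78\right) = -5382$)
$b{\left(Q \right)} = 89 - Q$
$\frac{b{\left(-171 \right)}}{Y} = \frac{89 - -171}{-5382} = \left(89 + 171\right) \left(- \frac{1}{5382}\right) = 260 \left(- \frac{1}{5382}\right) = - \frac{10}{207}$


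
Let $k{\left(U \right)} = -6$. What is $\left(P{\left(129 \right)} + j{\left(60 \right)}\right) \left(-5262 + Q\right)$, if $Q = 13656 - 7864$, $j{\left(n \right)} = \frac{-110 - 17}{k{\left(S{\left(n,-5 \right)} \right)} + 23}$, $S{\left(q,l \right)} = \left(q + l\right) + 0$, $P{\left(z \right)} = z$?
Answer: $\frac{1094980}{17} \approx 64411.0$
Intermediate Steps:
$S{\left(q,l \right)} = l + q$ ($S{\left(q,l \right)} = \left(l + q\right) + 0 = l + q$)
$j{\left(n \right)} = - \frac{127}{17}$ ($j{\left(n \right)} = \frac{-110 - 17}{-6 + 23} = - \frac{127}{17}$)
$Q = 5792$ ($Q = 13656 - 7864 = 5792$)
$\left(P{\left(129 \right)} + j{\left(60 \right)}\right) \left(-5262 + Q\right) = \left(129 - \frac{127}{17}\right) \left(-5262 + 5792\right) = \frac{2066}{17} \cdot 530 = \frac{1094980}{17}$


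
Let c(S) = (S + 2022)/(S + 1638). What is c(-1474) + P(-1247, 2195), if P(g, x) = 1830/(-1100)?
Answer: 7567/4510 ≈ 1.6778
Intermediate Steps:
c(S) = (2022 + S)/(1638 + S)
P(g, x) = -183/110 (P(g, x) = 1830*(-1/1100) = -183/110)
c(-1474) + P(-1247, 2195) = (2022 - 1474)/(1638 - 1474) - 183/110 = 548/164 - 183/110 = (1/164)*548 - 183/110 = 137/41 - 183/110 = 7567/4510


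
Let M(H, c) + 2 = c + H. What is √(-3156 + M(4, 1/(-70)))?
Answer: I*√15454670/70 ≈ 56.161*I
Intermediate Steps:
M(H, c) = -2 + H + c (M(H, c) = -2 + (c + H) = -2 + (H + c) = -2 + H + c)
√(-3156 + M(4, 1/(-70))) = √(-3156 + (-2 + 4 + 1/(-70))) = √(-3156 + (-2 + 4 - 1/70)) = √(-3156 + 139/70) = √(-220781/70) = I*√15454670/70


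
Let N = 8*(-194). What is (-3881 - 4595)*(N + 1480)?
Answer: 610272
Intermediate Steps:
N = -1552
(-3881 - 4595)*(N + 1480) = (-3881 - 4595)*(-1552 + 1480) = -8476*(-72) = 610272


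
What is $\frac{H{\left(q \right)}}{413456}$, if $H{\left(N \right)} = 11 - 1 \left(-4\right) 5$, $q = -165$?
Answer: $\frac{31}{413456} \approx 7.4978 \cdot 10^{-5}$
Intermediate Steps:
$H{\left(N \right)} = 31$ ($H{\left(N \right)} = 11 - \left(-4\right) 5 = 11 - -20 = 11 + 20 = 31$)
$\frac{H{\left(q \right)}}{413456} = \frac{31}{413456}$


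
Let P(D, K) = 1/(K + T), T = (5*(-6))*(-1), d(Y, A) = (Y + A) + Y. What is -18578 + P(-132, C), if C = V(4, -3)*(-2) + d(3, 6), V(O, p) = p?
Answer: -891743/48 ≈ -18578.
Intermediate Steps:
d(Y, A) = A + 2*Y (d(Y, A) = (A + Y) + Y = A + 2*Y)
T = 30 (T = -30*(-1) = 30)
C = 18 (C = -3*(-2) + (6 + 2*3) = 6 + (6 + 6) = 6 + 12 = 18)
P(D, K) = 1/(30 + K) (P(D, K) = 1/(K + 30) = 1/(30 + K))
-18578 + P(-132, C) = -18578 + 1/(30 + 18) = -18578 + 1/48 = -891743/48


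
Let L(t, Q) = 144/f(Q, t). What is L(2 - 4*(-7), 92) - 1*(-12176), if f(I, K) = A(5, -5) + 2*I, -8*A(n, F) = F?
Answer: 17985104/1477 ≈ 12177.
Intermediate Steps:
A(n, F) = -F/8
f(I, K) = 5/8 + 2*I (f(I, K) = -1/8*(-5) + 2*I = 5/8 + 2*I)
L(t, Q) = 144/(5/8 + 2*Q)
L(2 - 4*(-7), 92) - 1*(-12176) = 1152/(5 + 16*92) - 1*(-12176) = 1152/(5 + 1472) + 12176 = 1152/1477 + 12176 = 17985104/1477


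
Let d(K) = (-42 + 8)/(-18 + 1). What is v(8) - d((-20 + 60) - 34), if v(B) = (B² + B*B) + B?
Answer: 134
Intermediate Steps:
d(K) = 2 (d(K) = -34/(-17) = -34*(-1/17) = 2)
v(B) = B + 2*B² (v(B) = (B² + B²) + B = 2*B² + B = B + 2*B²)
v(8) - d((-20 + 60) - 34) = 8*(1 + 2*8) - 1*2 = 8*(1 + 16) - 2 = 8*17 - 2 = 136 - 2 = 134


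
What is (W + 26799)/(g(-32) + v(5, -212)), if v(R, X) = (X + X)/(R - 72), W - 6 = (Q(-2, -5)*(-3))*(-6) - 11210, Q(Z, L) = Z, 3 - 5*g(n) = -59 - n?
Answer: 1042453/826 ≈ 1262.0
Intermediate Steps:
g(n) = 62/5 + n/5 (g(n) = 3/5 - (-59 - n)/5 = 3/5 + (59/5 + n/5) = 62/5 + n/5)
W = -11240 (W = 6 + (-2*(-3)*(-6) - 11210) = 6 + (6*(-6) - 11210) = 6 + (-36 - 11210) = 6 - 11246 = -11240)
v(R, X) = 2*X/(-72 + R) (v(R, X) = (2*X)/(-72 + R) = 2*X/(-72 + R))
(W + 26799)/(g(-32) + v(5, -212)) = (-11240 + 26799)/((62/5 + (1/5)*(-32)) + 2*(-212)/(-72 + 5)) = 15559/((62/5 - 32/5) + 2*(-212)/(-67)) = 15559/(6 + 2*(-212)*(-1/67)) = 15559/(6 + 424/67) = 15559/(826/67) = 15559*(67/826) = 1042453/826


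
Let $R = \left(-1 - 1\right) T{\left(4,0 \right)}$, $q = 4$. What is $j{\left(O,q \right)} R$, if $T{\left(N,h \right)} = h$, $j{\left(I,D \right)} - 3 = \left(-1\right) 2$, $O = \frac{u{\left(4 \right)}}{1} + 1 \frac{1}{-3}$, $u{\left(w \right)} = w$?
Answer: $0$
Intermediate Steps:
$O = \frac{11}{3}$ ($O = \frac{4}{1} + 1 \frac{1}{-3} = 4 \cdot 1 + 1 \left(- \frac{1}{3}\right) = 4 - \frac{1}{3} = \frac{11}{3} \approx 3.6667$)
$j{\left(I,D \right)} = 1$ ($j{\left(I,D \right)} = 3 - 2 = 1$)
$R = 0$ ($R = \left(-1 - 1\right) 0 = \left(-2\right) 0 = 0$)
$j{\left(O,q \right)} R = 1 \cdot 0 = 0$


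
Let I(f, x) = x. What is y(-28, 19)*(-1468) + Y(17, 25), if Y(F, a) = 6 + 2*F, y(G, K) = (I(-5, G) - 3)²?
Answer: -1410708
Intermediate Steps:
y(G, K) = (-3 + G)² (y(G, K) = (G - 3)² = (-3 + G)²)
y(-28, 19)*(-1468) + Y(17, 25) = (-3 - 28)²*(-1468) + (6 + 2*17) = (-31)²*(-1468) + (6 + 34) = 961*(-1468) + 40 = -1410748 + 40 = -1410708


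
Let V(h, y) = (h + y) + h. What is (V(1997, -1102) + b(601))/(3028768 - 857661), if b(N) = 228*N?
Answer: 139920/2171107 ≈ 0.064446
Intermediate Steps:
V(h, y) = y + 2*h
(V(1997, -1102) + b(601))/(3028768 - 857661) = ((-1102 + 2*1997) + 228*601)/(3028768 - 857661) = ((-1102 + 3994) + 137028)/2171107 = (2892 + 137028)*(1/2171107) = 139920*(1/2171107) = 139920/2171107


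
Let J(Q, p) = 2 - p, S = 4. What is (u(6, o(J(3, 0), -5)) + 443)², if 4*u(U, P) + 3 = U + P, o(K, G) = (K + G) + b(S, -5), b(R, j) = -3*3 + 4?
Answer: 3122289/16 ≈ 1.9514e+5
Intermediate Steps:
b(R, j) = -5 (b(R, j) = -9 + 4 = -5)
o(K, G) = -5 + G + K (o(K, G) = (K + G) - 5 = (G + K) - 5 = -5 + G + K)
u(U, P) = -¾ + P/4 + U/4 (u(U, P) = -¾ + (U + P)/4 = -¾ + (P + U)/4 = -¾ + (P/4 + U/4) = -¾ + P/4 + U/4)
(u(6, o(J(3, 0), -5)) + 443)² = ((-¾ + (-5 - 5 + (2 - 1*0))/4 + (¼)*6) + 443)² = ((-¾ + (-5 - 5 + (2 + 0))/4 + 3/2) + 443)² = ((-¾ + (-5 - 5 + 2)/4 + 3/2) + 443)² = ((-¾ + (¼)*(-8) + 3/2) + 443)² = ((-¾ - 2 + 3/2) + 443)² = (-5/4 + 443)² = (1767/4)² = 3122289/16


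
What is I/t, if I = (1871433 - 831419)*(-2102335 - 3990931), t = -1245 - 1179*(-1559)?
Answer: -1584270486431/459204 ≈ -3.4500e+6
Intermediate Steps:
t = 1836816 (t = -1245 + 1838061 = 1836816)
I = -6337081945724 (I = 1040014*(-6093266) = -6337081945724)
I/t = -6337081945724/1836816 = -6337081945724*1/1836816 = -1584270486431/459204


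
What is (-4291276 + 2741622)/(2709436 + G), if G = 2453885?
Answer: -1549654/5163321 ≈ -0.30013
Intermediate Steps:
(-4291276 + 2741622)/(2709436 + G) = (-4291276 + 2741622)/(2709436 + 2453885) = -1549654/5163321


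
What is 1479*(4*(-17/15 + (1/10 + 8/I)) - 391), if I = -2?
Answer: -3040331/5 ≈ -6.0807e+5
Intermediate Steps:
1479*(4*(-17/15 + (1/10 + 8/I)) - 391) = 1479*(4*(-17/15 + (1/10 + 8/(-2))) - 391) = 1479*(4*(-17*1/15 + (1*(⅒) + 8*(-½))) - 391) = 1479*(4*(-17/15 + (⅒ - 4)) - 391) = 1479*(4*(-17/15 - 39/10) - 391) = 1479*(4*(-151/30) - 391) = 1479*(-302/15 - 391) = 1479*(-6167/15) = -3040331/5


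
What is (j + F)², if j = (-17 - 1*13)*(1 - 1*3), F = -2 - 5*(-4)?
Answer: 6084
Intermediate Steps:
F = 18 (F = -2 + 20 = 18)
j = 60 (j = (-17 - 13)*(1 - 3) = -30*(-2) = 60)
(j + F)² = (60 + 18)² = 78² = 6084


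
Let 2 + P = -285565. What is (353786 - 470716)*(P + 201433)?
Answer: 9837788620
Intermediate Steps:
P = -285567 (P = -2 - 285565 = -285567)
(353786 - 470716)*(P + 201433) = (353786 - 470716)*(-285567 + 201433) = -116930*(-84134) = 9837788620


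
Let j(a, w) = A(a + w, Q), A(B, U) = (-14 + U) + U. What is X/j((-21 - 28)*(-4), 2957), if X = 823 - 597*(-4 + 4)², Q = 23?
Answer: 823/32 ≈ 25.719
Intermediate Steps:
A(B, U) = -14 + 2*U
X = 823 (X = 823 - 597*0² = 823 - 597*0 = 823 + 0 = 823)
j(a, w) = 32 (j(a, w) = -14 + 2*23 = -14 + 46 = 32)
X/j((-21 - 28)*(-4), 2957) = 823/32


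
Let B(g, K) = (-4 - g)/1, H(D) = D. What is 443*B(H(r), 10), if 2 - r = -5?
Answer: -4873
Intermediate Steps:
r = 7 (r = 2 - 1*(-5) = 2 + 5 = 7)
B(g, K) = -4 - g (B(g, K) = (-4 - g)*1 = -4 - g)
443*B(H(r), 10) = 443*(-4 - 1*7) = 443*(-4 - 7) = 443*(-11) = -4873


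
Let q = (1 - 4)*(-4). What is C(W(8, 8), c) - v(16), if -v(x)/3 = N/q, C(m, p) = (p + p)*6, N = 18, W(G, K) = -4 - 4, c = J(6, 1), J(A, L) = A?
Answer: 153/2 ≈ 76.500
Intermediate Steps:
c = 6
q = 12 (q = -3*(-4) = 12)
W(G, K) = -8
C(m, p) = 12*p (C(m, p) = (2*p)*6 = 12*p)
v(x) = -9/2 (v(x) = -54/12 = -3*3/2 = -9/2)
C(W(8, 8), c) - v(16) = 12*6 - 1*(-9/2) = 72 + 9/2 = 153/2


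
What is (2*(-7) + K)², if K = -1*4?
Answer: 324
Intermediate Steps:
K = -4
(2*(-7) + K)² = (2*(-7) - 4)² = (-14 - 4)² = (-18)² = 324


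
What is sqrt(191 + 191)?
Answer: sqrt(382) ≈ 19.545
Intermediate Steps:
sqrt(191 + 191) = sqrt(382)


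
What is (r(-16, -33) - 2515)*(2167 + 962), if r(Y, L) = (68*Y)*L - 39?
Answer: 104352150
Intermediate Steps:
r(Y, L) = -39 + 68*L*Y (r(Y, L) = 68*L*Y - 39 = -39 + 68*L*Y)
(r(-16, -33) - 2515)*(2167 + 962) = ((-39 + 68*(-33)*(-16)) - 2515)*(2167 + 962) = ((-39 + 35904) - 2515)*3129 = (35865 - 2515)*3129 = 33350*3129 = 104352150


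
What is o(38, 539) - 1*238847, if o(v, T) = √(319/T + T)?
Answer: -238847 + 2*√6610/7 ≈ -2.3882e+5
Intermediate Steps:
o(v, T) = √(T + 319/T)
o(38, 539) - 1*238847 = √(539 + 319/539) - 1*238847 = √(539 + 319*(1/539)) - 238847 = √(539 + 29/49) - 238847 = √(26440/49) - 238847 = 2*√6610/7 - 238847 = -238847 + 2*√6610/7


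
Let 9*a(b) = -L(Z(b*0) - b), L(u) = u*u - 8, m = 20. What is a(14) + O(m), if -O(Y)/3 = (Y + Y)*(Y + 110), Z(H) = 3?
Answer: -140513/9 ≈ -15613.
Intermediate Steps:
L(u) = -8 + u² (L(u) = u² - 8 = -8 + u²)
a(b) = 8/9 - (3 - b)²/9 (a(b) = (-(-8 + (3 - b)²))/9 = (8 - (3 - b)²)/9 = 8/9 - (3 - b)²/9)
O(Y) = -6*Y*(110 + Y) (O(Y) = -3*(Y + Y)*(Y + 110) = -3*2*Y*(110 + Y) = -6*Y*(110 + Y))
a(14) + O(m) = (8/9 - (-3 + 14)²/9) - 6*20*(110 + 20) = (8/9 - ⅑*11²) - 6*20*130 = (8/9 - ⅑*121) - 15600 = (8/9 - 121/9) - 15600 = -113/9 - 15600 = -140513/9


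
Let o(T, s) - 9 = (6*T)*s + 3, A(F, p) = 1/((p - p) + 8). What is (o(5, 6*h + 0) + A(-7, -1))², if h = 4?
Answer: 34304449/64 ≈ 5.3601e+5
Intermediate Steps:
A(F, p) = ⅛ (A(F, p) = 1/(0 + 8) = 1/8 = ⅛)
o(T, s) = 12 + 6*T*s (o(T, s) = 9 + ((6*T)*s + 3) = 9 + (6*T*s + 3) = 9 + (3 + 6*T*s) = 12 + 6*T*s)
(o(5, 6*h + 0) + A(-7, -1))² = ((12 + 6*5*(6*4 + 0)) + ⅛)² = ((12 + 6*5*(24 + 0)) + ⅛)² = ((12 + 6*5*24) + ⅛)² = ((12 + 720) + ⅛)² = (732 + ⅛)² = (5857/8)² = 34304449/64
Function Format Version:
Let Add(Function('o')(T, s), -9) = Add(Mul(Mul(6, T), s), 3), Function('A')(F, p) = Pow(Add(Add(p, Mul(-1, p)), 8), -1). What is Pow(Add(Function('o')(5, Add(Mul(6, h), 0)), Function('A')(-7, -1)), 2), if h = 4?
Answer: Rational(34304449, 64) ≈ 5.3601e+5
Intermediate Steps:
Function('A')(F, p) = Rational(1, 8) (Function('A')(F, p) = Pow(Add(0, 8), -1) = Pow(8, -1) = Rational(1, 8))
Function('o')(T, s) = Add(12, Mul(6, T, s)) (Function('o')(T, s) = Add(9, Add(Mul(Mul(6, T), s), 3)) = Add(9, Add(Mul(6, T, s), 3)) = Add(9, Add(3, Mul(6, T, s))) = Add(12, Mul(6, T, s)))
Pow(Add(Function('o')(5, Add(Mul(6, h), 0)), Function('A')(-7, -1)), 2) = Pow(Add(Add(12, Mul(6, 5, Add(Mul(6, 4), 0))), Rational(1, 8)), 2) = Pow(Add(Add(12, Mul(6, 5, Add(24, 0))), Rational(1, 8)), 2) = Pow(Add(Add(12, Mul(6, 5, 24)), Rational(1, 8)), 2) = Pow(Add(Add(12, 720), Rational(1, 8)), 2) = Pow(Add(732, Rational(1, 8)), 2) = Pow(Rational(5857, 8), 2) = Rational(34304449, 64)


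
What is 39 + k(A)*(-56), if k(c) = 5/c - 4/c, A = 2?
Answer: 11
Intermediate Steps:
k(c) = 1/c
39 + k(A)*(-56) = 39 - 56/2 = 39 + (½)*(-56) = 39 - 28 = 11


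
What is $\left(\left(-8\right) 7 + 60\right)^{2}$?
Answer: $16$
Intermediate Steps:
$\left(\left(-8\right) 7 + 60\right)^{2} = \left(-56 + 60\right)^{2} = 4^{2} = 16$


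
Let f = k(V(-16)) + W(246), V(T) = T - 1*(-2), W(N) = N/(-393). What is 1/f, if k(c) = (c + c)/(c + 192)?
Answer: -11659/9132 ≈ -1.2767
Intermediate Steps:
W(N) = -N/393 (W(N) = N*(-1/393) = -N/393)
V(T) = 2 + T (V(T) = T + 2 = 2 + T)
k(c) = 2*c/(192 + c) (k(c) = (2*c)/(192 + c) = 2*c/(192 + c))
f = -9132/11659 (f = 2*(2 - 16)/(192 + (2 - 16)) - 1/393*246 = 2*(-14)/(192 - 14) - 82/131 = 2*(-14)/178 - 82/131 = 2*(-14)*(1/178) - 82/131 = -14/89 - 82/131 = -9132/11659 ≈ -0.78326)
1/f = 1/(-9132/11659) = -11659/9132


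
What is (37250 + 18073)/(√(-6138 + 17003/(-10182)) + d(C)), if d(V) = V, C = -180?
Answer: -101393781480/392410919 - 55323*I*√636518759658/392410919 ≈ -258.39 - 112.48*I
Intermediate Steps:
(37250 + 18073)/(√(-6138 + 17003/(-10182)) + d(C)) = (37250 + 18073)/(√(-6138 + 17003/(-10182)) - 180) = 55323/(√(-6138 + 17003*(-1/10182)) - 180) = 55323/(√(-6138 - 17003/10182) - 180) = 55323/(√(-62514119/10182) - 180) = 55323/(I*√636518759658/10182 - 180) = 55323/(-180 + I*√636518759658/10182)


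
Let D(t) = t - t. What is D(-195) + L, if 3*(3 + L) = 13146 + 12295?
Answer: 25432/3 ≈ 8477.3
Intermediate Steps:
D(t) = 0
L = 25432/3 (L = -3 + (13146 + 12295)/3 = -3 + (⅓)*25441 = -3 + 25441/3 = 25432/3 ≈ 8477.3)
D(-195) + L = 0 + 25432/3 = 25432/3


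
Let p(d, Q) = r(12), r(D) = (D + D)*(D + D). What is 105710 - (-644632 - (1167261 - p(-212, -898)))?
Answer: 1917027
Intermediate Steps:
r(D) = 4*D² (r(D) = (2*D)*(2*D) = 4*D²)
p(d, Q) = 576 (p(d, Q) = 4*12² = 4*144 = 576)
105710 - (-644632 - (1167261 - p(-212, -898))) = 105710 - (-644632 - (1167261 - 1*576)) = 105710 - (-644632 - (1167261 - 576)) = 105710 - (-644632 - 1*1166685) = 105710 - (-644632 - 1166685) = 105710 - 1*(-1811317) = 105710 + 1811317 = 1917027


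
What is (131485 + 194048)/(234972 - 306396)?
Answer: -108511/23808 ≈ -4.5578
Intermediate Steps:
(131485 + 194048)/(234972 - 306396) = 325533/(-71424) = 325533*(-1/71424) = -108511/23808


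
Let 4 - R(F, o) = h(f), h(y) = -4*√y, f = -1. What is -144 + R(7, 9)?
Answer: -140 + 4*I ≈ -140.0 + 4.0*I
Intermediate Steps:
R(F, o) = 4 + 4*I (R(F, o) = 4 - (-4)*√(-1) = 4 - (-4)*I = 4 + 4*I)
-144 + R(7, 9) = -144 + (4 + 4*I) = -140 + 4*I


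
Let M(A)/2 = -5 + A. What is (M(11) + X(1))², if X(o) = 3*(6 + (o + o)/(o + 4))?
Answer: 24336/25 ≈ 973.44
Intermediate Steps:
M(A) = -10 + 2*A (M(A) = 2*(-5 + A) = -10 + 2*A)
X(o) = 18 + 6*o/(4 + o) (X(o) = 3*(6 + (2*o)/(4 + o)) = 3*(6 + 2*o/(4 + o)) = 18 + 6*o/(4 + o))
(M(11) + X(1))² = ((-10 + 2*11) + 24*(3 + 1)/(4 + 1))² = ((-10 + 22) + 24*4/5)² = (12 + 24*(⅕)*4)² = (12 + 96/5)² = (156/5)² = 24336/25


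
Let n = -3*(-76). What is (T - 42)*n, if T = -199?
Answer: -54948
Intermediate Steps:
n = 228
(T - 42)*n = (-199 - 42)*228 = -241*228 = -54948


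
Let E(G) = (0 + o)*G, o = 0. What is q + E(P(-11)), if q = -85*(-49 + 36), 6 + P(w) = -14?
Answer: 1105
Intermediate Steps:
P(w) = -20 (P(w) = -6 - 14 = -20)
q = 1105 (q = -85*(-13) = 1105)
E(G) = 0 (E(G) = (0 + 0)*G = 0*G = 0)
q + E(P(-11)) = 1105 + 0 = 1105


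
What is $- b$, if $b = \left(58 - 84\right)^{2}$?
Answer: $-676$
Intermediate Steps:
$b = 676$ ($b = \left(-26\right)^{2} = 676$)
$- b = \left(-1\right) 676 = -676$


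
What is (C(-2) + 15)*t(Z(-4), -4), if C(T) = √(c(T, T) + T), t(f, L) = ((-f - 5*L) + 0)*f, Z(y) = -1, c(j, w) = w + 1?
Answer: -315 - 21*I*√3 ≈ -315.0 - 36.373*I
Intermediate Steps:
c(j, w) = 1 + w
t(f, L) = f*(-f - 5*L) (t(f, L) = (-f - 5*L)*f = f*(-f - 5*L))
C(T) = √(1 + 2*T) (C(T) = √((1 + T) + T) = √(1 + 2*T))
(C(-2) + 15)*t(Z(-4), -4) = (√(1 + 2*(-2)) + 15)*(-1*(-1)*(-1 + 5*(-4))) = (√(1 - 4) + 15)*(-1*(-1)*(-1 - 20)) = (√(-3) + 15)*(-1*(-1)*(-21)) = (I*√3 + 15)*(-21) = (15 + I*√3)*(-21) = -315 - 21*I*√3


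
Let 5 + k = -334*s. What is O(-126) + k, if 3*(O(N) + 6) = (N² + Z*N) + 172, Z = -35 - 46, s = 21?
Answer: 5179/3 ≈ 1726.3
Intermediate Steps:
Z = -81
k = -7019 (k = -5 - 334*21 = -5 - 7014 = -7019)
O(N) = 154/3 - 27*N + N²/3 (O(N) = -6 + ((N² - 81*N) + 172)/3 = -6 + (172 + N² - 81*N)/3 = -6 + (172/3 - 27*N + N²/3) = 154/3 - 27*N + N²/3)
O(-126) + k = (154/3 - 27*(-126) + (⅓)*(-126)²) - 7019 = (154/3 + 3402 + (⅓)*15876) - 7019 = (154/3 + 3402 + 5292) - 7019 = 26236/3 - 7019 = 5179/3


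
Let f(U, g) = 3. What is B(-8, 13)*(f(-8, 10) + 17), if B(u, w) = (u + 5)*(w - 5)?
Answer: -480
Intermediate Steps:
B(u, w) = (-5 + w)*(5 + u) (B(u, w) = (5 + u)*(-5 + w) = (-5 + w)*(5 + u))
B(-8, 13)*(f(-8, 10) + 17) = (-25 - 5*(-8) + 5*13 - 8*13)*(3 + 17) = (-25 + 40 + 65 - 104)*20 = -24*20 = -480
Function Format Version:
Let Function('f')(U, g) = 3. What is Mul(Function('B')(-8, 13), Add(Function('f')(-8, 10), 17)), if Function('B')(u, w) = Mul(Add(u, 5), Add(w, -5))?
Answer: -480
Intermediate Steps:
Function('B')(u, w) = Mul(Add(-5, w), Add(5, u)) (Function('B')(u, w) = Mul(Add(5, u), Add(-5, w)) = Mul(Add(-5, w), Add(5, u)))
Mul(Function('B')(-8, 13), Add(Function('f')(-8, 10), 17)) = Mul(Add(-25, Mul(-5, -8), Mul(5, 13), Mul(-8, 13)), Add(3, 17)) = Mul(Add(-25, 40, 65, -104), 20) = Mul(-24, 20) = -480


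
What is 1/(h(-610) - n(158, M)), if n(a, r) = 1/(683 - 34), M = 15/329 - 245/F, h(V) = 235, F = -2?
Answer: 649/152514 ≈ 0.0042553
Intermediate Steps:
M = 80635/658 (M = 15/329 - 245/(-2) = 15*(1/329) - 245*(-½) = 15/329 + 245/2 = 80635/658 ≈ 122.55)
n(a, r) = 1/649
1/(h(-610) - n(158, M)) = 1/(235 - 1*1/649) = 1/(235 - 1/649) = 1/(152514/649) = 649/152514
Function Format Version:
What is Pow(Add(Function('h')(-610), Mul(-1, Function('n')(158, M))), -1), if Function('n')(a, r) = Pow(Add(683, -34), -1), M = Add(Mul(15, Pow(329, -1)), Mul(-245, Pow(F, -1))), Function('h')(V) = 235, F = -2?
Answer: Rational(649, 152514) ≈ 0.0042553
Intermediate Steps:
M = Rational(80635, 658) (M = Add(Mul(15, Pow(329, -1)), Mul(-245, Pow(-2, -1))) = Add(Mul(15, Rational(1, 329)), Mul(-245, Rational(-1, 2))) = Add(Rational(15, 329), Rational(245, 2)) = Rational(80635, 658) ≈ 122.55)
Function('n')(a, r) = Rational(1, 649) (Function('n')(a, r) = Pow(649, -1) = Rational(1, 649))
Pow(Add(Function('h')(-610), Mul(-1, Function('n')(158, M))), -1) = Pow(Add(235, Mul(-1, Rational(1, 649))), -1) = Pow(Add(235, Rational(-1, 649)), -1) = Pow(Rational(152514, 649), -1) = Rational(649, 152514)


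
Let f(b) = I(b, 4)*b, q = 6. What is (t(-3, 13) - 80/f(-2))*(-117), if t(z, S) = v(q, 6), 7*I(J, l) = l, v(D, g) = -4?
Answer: -7722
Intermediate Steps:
I(J, l) = l/7
t(z, S) = -4
f(b) = 4*b/7 (f(b) = ((1/7)*4)*b = 4*b/7)
(t(-3, 13) - 80/f(-2))*(-117) = (-4 - 80/((4/7)*(-2)))*(-117) = (-4 - 80/(-8/7))*(-117) = (-4 - 80*(-7/8))*(-117) = (-4 + 70)*(-117) = 66*(-117) = -7722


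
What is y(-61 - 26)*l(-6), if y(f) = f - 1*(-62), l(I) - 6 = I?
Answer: 0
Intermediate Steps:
l(I) = 6 + I
y(f) = 62 + f (y(f) = f + 62 = 62 + f)
y(-61 - 26)*l(-6) = (62 + (-61 - 26))*(6 - 6) = (62 - 87)*0 = -25*0 = 0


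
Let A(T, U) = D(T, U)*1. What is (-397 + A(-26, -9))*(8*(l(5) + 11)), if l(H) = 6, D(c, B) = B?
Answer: -55216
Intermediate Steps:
A(T, U) = U (A(T, U) = U*1 = U)
(-397 + A(-26, -9))*(8*(l(5) + 11)) = (-397 - 9)*(8*(6 + 11)) = -3248*17 = -406*136 = -55216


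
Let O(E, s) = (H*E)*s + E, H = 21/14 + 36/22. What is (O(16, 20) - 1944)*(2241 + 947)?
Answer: -32415584/11 ≈ -2.9469e+6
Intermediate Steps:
H = 69/22 (H = 21*(1/14) + 36*(1/22) = 3/2 + 18/11 = 69/22 ≈ 3.1364)
O(E, s) = E + 69*E*s/22 (O(E, s) = (69*E/22)*s + E = 69*E*s/22 + E = E + 69*E*s/22)
(O(16, 20) - 1944)*(2241 + 947) = ((1/22)*16*(22 + 69*20) - 1944)*(2241 + 947) = ((1/22)*16*(22 + 1380) - 1944)*3188 = ((1/22)*16*1402 - 1944)*3188 = (11216/11 - 1944)*3188 = -10168/11*3188 = -32415584/11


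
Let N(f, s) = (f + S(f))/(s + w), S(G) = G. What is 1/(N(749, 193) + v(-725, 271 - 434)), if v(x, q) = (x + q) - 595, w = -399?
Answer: -103/153498 ≈ -0.00067102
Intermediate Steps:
v(x, q) = -595 + q + x (v(x, q) = (q + x) - 595 = -595 + q + x)
N(f, s) = 2*f/(-399 + s) (N(f, s) = (f + f)/(s - 399) = (2*f)/(-399 + s) = 2*f/(-399 + s))
1/(N(749, 193) + v(-725, 271 - 434)) = 1/(2*749/(-399 + 193) + (-595 + (271 - 434) - 725)) = 1/(2*749/(-206) + (-595 - 163 - 725)) = 1/(2*749*(-1/206) - 1483) = 1/(-749/103 - 1483) = 1/(-153498/103) = -103/153498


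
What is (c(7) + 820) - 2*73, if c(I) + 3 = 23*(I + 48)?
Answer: 1936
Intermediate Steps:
c(I) = 1101 + 23*I (c(I) = -3 + 23*(I + 48) = -3 + 23*(48 + I) = -3 + (1104 + 23*I) = 1101 + 23*I)
(c(7) + 820) - 2*73 = ((1101 + 23*7) + 820) - 2*73 = ((1101 + 161) + 820) - 146 = (1262 + 820) - 146 = 2082 - 146 = 1936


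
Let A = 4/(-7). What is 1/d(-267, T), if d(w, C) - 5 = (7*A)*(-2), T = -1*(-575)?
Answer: 1/13 ≈ 0.076923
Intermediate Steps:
A = -4/7 (A = 4*(-⅐) = -4/7 ≈ -0.57143)
T = 575
d(w, C) = 13 (d(w, C) = 5 + (7*(-4/7))*(-2) = 5 - 4*(-2) = 5 + 8 = 13)
1/d(-267, T) = 1/13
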